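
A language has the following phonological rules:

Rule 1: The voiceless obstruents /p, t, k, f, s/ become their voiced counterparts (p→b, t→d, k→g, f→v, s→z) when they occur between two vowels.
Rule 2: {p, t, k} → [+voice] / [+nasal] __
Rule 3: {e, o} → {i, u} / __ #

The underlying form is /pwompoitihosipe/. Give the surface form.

pwomboidihozibi

Rule 1 (intervocalic voicing): /t/ is a voiceless obstruent between vowels /i/ and /i/, so it voices to [d]. /s/ is a voiceless obstruent between vowels /o/ and /i/, so it voices to [z]. /p/ is a voiceless obstruent between vowels /i/ and /e/, so it voices to [b]. /pwompoitihosipe/ → pwompoidihozibe.
Rule 2 (post-nasal voicing): /p/ is a voiceless stop immediately after the nasal /m/, so it voices to [b]. /pwompoidihozibe/ → pwomboidihozibe.
Rule 3 (final vowel raising): /e/ is a mid vowel in word-final position, so it raises to [i]. /pwomboidihozibe/ → pwomboidihozibi.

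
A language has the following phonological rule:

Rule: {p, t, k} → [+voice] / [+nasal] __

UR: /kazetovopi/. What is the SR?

No segment of /kazetovopi/ meets the structural description of the rule, so the form surfaces unchanged.

kazetovopi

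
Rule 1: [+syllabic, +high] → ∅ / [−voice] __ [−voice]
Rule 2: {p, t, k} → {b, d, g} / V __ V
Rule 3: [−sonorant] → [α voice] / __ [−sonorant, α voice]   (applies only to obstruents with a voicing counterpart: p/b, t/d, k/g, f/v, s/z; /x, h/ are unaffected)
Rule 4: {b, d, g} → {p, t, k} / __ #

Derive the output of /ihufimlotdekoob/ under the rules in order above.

Rule 1 (high vowel syncope): /u/ is a high vowel flanked by voiceless consonants /h/ and /f/, so it deletes. /ihufimlotdekoob/ → ihfimlotdekoob.
Rule 2 (intervocalic voicing): /k/ is a voiceless stop between vowels /e/ and /o/, so it voices to [g]. /ihfimlotdekoob/ → ihfimlotdegoob.
Rule 3 (regressive voicing assimilation): /t/ precedes the voiced obstruent /d/, so it voices to [d] by assimilation. /ihfimlotdegoob/ → ihfimloddegoob.
Rule 4 (final devoicing): /b/ is a voiced stop in word-final position, so it devoices to [p]. /ihfimloddegoob/ → ihfimloddegoop.

ihfimloddegoop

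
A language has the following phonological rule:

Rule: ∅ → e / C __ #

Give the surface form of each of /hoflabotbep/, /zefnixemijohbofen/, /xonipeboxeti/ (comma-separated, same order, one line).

hoflabotbepe, zefnixemijohbofene, xonipeboxeti

/hoflabotbep/: the form ends in the consonant /p/, so [e] is inserted word-finally. → [hoflabotbepe].
/zefnixemijohbofen/: the form ends in the consonant /n/, so [e] is inserted word-finally. → [zefnixemijohbofene].
/xonipeboxeti/: the rule's environment is not met; surfaces unchanged as [xonipeboxeti].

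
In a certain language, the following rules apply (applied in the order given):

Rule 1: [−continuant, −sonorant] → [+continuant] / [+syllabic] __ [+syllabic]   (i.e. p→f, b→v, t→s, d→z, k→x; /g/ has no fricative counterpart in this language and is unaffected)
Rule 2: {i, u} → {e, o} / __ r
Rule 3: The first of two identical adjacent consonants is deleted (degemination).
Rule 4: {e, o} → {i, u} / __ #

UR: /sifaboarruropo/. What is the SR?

sifavoarorofu

Rule 1 (intervocalic spirantization): /b/ is a stop between vowels /a/ and /o/, so it spirantizes to the fricative [v]. /p/ is a stop between vowels /o/ and /o/, so it spirantizes to the fricative [f]. /sifaboarruropo/ → sifavoarrurofo.
Rule 2 (pre-rhotic lowering): /u/ is a high vowel immediately before /r/, so it lowers to [o]. /sifavoarrurofo/ → sifavoarrorofo.
Rule 3 (degemination): /rr/ is a geminate; the first /r/ deletes. /sifavoarrorofo/ → sifavoarorofo.
Rule 4 (final vowel raising): /o/ is a mid vowel in word-final position, so it raises to [u]. /sifavoarorofo/ → sifavoarorofu.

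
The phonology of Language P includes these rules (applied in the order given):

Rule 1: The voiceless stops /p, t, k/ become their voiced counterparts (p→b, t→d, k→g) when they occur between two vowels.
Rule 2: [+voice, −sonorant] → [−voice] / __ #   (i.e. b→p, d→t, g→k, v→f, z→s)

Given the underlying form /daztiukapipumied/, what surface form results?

daztiugabibumiet

Rule 1 (intervocalic voicing): /k/ is a voiceless stop between vowels /u/ and /a/, so it voices to [g]. /p/ is a voiceless stop between vowels /a/ and /i/, so it voices to [b]. /p/ is a voiceless stop between vowels /i/ and /u/, so it voices to [b]. /daztiukapipumied/ → daztiugabibumied.
Rule 2 (final devoicing): /d/ is a voiced obstruent in word-final position, so it devoices to [t]. /daztiugabibumied/ → daztiugabibumiet.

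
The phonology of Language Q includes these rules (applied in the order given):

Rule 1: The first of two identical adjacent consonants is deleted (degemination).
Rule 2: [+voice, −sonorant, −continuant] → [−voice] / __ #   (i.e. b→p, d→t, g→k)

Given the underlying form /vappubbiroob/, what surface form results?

vapubiroop

Rule 1 (degemination): /pp/ is a geminate; the first /p/ deletes. /bb/ is a geminate; the first /b/ deletes. /vappubbiroob/ → vapubiroob.
Rule 2 (final devoicing): /b/ is a voiced stop in word-final position, so it devoices to [p]. /vapubiroob/ → vapubiroop.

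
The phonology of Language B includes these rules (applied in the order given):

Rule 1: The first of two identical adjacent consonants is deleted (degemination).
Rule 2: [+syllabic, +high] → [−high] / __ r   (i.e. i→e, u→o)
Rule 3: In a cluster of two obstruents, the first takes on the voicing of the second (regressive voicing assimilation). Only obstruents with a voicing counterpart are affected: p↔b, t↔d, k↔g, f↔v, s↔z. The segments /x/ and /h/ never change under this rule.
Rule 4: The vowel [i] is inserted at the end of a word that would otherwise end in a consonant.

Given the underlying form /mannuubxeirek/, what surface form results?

manuupxeereki

Rule 1 (degemination): /nn/ is a geminate; the first /n/ deletes. /mannuubxeirek/ → manuubxeirek.
Rule 2 (pre-rhotic lowering): /i/ is a high vowel immediately before /r/, so it lowers to [e]. /manuubxeirek/ → manuubxeerek.
Rule 3 (regressive voicing assimilation): /b/ precedes the voiceless obstruent /x/, so it devoices to [p] by assimilation. /manuubxeerek/ → manuupxeerek.
Rule 4 (final i-epenthesis): the form ends in the consonant /k/, so [i] is inserted word-finally. /manuupxeerek/ → manuupxeereki.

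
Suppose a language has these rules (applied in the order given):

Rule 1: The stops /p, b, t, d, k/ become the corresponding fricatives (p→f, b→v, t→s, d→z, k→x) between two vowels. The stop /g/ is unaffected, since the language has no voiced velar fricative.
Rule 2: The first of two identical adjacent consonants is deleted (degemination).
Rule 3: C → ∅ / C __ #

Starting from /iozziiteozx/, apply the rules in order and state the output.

Rule 1 (intervocalic spirantization): /t/ is a stop between vowels /i/ and /e/, so it spirantizes to the fricative [s]. /iozziiteozx/ → iozziiseozx.
Rule 2 (degemination): /zz/ is a geminate; the first /z/ deletes. /iozziiseozx/ → ioziiseozx.
Rule 3 (final cluster simplification): /x/ is the second consonant of a word-final cluster /zx/, so it deletes. /ioziiseozx/ → ioziiseoz.

ioziiseoz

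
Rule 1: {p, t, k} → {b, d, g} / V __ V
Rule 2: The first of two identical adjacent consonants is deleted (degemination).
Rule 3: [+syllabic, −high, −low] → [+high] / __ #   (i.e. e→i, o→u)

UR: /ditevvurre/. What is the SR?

didevuri

Rule 1 (intervocalic voicing): /t/ is a voiceless stop between vowels /i/ and /e/, so it voices to [d]. /ditevvurre/ → didevvurre.
Rule 2 (degemination): /vv/ is a geminate; the first /v/ deletes. /rr/ is a geminate; the first /r/ deletes. /didevvurre/ → didevure.
Rule 3 (final vowel raising): /e/ is a mid vowel in word-final position, so it raises to [i]. /didevure/ → didevuri.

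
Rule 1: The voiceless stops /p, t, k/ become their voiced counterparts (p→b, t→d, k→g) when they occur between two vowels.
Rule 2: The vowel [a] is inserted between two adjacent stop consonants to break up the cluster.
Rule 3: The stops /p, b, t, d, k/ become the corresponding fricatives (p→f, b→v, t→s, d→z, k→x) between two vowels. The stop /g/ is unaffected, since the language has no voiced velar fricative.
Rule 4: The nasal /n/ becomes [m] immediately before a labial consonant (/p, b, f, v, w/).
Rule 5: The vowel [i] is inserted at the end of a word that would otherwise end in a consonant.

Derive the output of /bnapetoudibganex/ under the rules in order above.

bnavezouzivaganexi

Rule 1 (intervocalic voicing): /p/ is a voiceless stop between vowels /a/ and /e/, so it voices to [b]. /t/ is a voiceless stop between vowels /e/ and /o/, so it voices to [d]. /bnapetoudibganex/ → bnabedoudibganex.
Rule 2 (stop-cluster a-epenthesis): /b/ and /g/ form a stop–stop cluster, so [a] is inserted between them. /bnabedoudibganex/ → bnabedoudibaganex.
Rule 3 (intervocalic spirantization): /b/ is a stop between vowels /a/ and /e/, so it spirantizes to the fricative [v]. /d/ is a stop between vowels /e/ and /o/, so it spirantizes to the fricative [z]. /d/ is a stop between vowels /u/ and /i/, so it spirantizes to the fricative [z]. /b/ is a stop between vowels /i/ and /a/, so it spirantizes to the fricative [v]. /bnabedoudibaganex/ → bnavezouzivaganex.
Rule 4 (nasal place assimilation): no segment meets the environment; /bnavezouzivaganex/ is unchanged.
Rule 5 (final i-epenthesis): the form ends in the consonant /x/, so [i] is inserted word-finally. /bnavezouzivaganex/ → bnavezouzivaganexi.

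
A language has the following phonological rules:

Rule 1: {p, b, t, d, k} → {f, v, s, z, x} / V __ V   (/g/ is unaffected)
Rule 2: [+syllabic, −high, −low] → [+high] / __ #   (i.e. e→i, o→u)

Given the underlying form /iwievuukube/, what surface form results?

Rule 1 (intervocalic spirantization): /k/ is a stop between vowels /u/ and /u/, so it spirantizes to the fricative [x]. /b/ is a stop between vowels /u/ and /e/, so it spirantizes to the fricative [v]. /iwievuukube/ → iwievuuxuve.
Rule 2 (final vowel raising): /e/ is a mid vowel in word-final position, so it raises to [i]. /iwievuuxuve/ → iwievuuxuvi.

iwievuuxuvi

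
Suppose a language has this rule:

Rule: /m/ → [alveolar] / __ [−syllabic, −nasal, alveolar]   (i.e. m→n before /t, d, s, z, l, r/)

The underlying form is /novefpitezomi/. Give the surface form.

novefpitezomi

No segment of /novefpitezomi/ meets the structural description of the rule, so the form surfaces unchanged.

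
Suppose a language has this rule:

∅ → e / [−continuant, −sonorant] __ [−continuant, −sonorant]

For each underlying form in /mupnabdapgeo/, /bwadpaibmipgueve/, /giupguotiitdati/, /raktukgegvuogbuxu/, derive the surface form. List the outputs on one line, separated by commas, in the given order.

/mupnabdapgeo/: /b/ and /d/ form a stop–stop cluster, so [e] is inserted between them. /p/ and /g/ form a stop–stop cluster, so [e] is inserted between them. → [mupnabedapegeo].
/bwadpaibmipgueve/: /d/ and /p/ form a stop–stop cluster, so [e] is inserted between them. /p/ and /g/ form a stop–stop cluster, so [e] is inserted between them. → [bwadepaibmipegueve].
/giupguotiitdati/: /p/ and /g/ form a stop–stop cluster, so [e] is inserted between them. /t/ and /d/ form a stop–stop cluster, so [e] is inserted between them. → [giupeguotiitedati].
/raktukgegvuogbuxu/: /k/ and /t/ form a stop–stop cluster, so [e] is inserted between them. /k/ and /g/ form a stop–stop cluster, so [e] is inserted between them. /g/ and /b/ form a stop–stop cluster, so [e] is inserted between them. → [raketukegegvuogebuxu].

mupnabedapegeo, bwadepaibmipegueve, giupeguotiitedati, raketukegegvuogebuxu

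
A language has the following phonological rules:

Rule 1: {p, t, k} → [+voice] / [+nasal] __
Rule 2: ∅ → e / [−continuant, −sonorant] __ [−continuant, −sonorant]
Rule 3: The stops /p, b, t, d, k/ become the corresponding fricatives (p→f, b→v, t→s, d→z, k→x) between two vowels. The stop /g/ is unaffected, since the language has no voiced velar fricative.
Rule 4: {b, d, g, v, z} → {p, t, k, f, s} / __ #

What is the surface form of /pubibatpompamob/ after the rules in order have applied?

puvivasefombamop

Rule 1 (post-nasal voicing): /p/ is a voiceless stop immediately after the nasal /m/, so it voices to [b]. /pubibatpompamob/ → pubibatpombamob.
Rule 2 (stop-cluster e-epenthesis): /t/ and /p/ form a stop–stop cluster, so [e] is inserted between them. /pubibatpombamob/ → pubibatepombamob.
Rule 3 (intervocalic spirantization): /b/ is a stop between vowels /u/ and /i/, so it spirantizes to the fricative [v]. /b/ is a stop between vowels /i/ and /a/, so it spirantizes to the fricative [v]. /t/ is a stop between vowels /a/ and /e/, so it spirantizes to the fricative [s]. /p/ is a stop between vowels /e/ and /o/, so it spirantizes to the fricative [f]. /pubibatepombamob/ → puvivasefombamob.
Rule 4 (final devoicing): /b/ is a voiced obstruent in word-final position, so it devoices to [p]. /puvivasefombamob/ → puvivasefombamop.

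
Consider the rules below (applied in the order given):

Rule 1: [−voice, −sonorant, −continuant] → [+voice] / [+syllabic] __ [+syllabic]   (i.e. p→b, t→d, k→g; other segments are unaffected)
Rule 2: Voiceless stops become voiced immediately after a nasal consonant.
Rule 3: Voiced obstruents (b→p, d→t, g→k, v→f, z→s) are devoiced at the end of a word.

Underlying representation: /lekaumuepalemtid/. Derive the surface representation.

legaumuebalemdit

Rule 1 (intervocalic voicing): /k/ is a voiceless stop between vowels /e/ and /a/, so it voices to [g]. /p/ is a voiceless stop between vowels /e/ and /a/, so it voices to [b]. /lekaumuepalemtid/ → legaumuebalemtid.
Rule 2 (post-nasal voicing): /t/ is a voiceless stop immediately after the nasal /m/, so it voices to [d]. /legaumuebalemtid/ → legaumuebalemdid.
Rule 3 (final devoicing): /d/ is a voiced obstruent in word-final position, so it devoices to [t]. /legaumuebalemdid/ → legaumuebalemdit.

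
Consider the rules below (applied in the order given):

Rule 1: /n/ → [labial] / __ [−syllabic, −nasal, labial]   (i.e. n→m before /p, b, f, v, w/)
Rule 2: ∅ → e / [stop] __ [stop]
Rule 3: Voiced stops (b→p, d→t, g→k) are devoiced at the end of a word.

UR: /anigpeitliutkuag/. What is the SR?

Rule 1 (nasal place assimilation): no segment meets the environment; /anigpeitliutkuag/ is unchanged.
Rule 2 (stop-cluster e-epenthesis): /g/ and /p/ form a stop–stop cluster, so [e] is inserted between them. /t/ and /k/ form a stop–stop cluster, so [e] is inserted between them. /anigpeitliutkuag/ → anigepeitliutekuag.
Rule 3 (final devoicing): /g/ is a voiced stop in word-final position, so it devoices to [k]. /anigepeitliutekuag/ → anigepeitliutekuak.

anigepeitliutekuak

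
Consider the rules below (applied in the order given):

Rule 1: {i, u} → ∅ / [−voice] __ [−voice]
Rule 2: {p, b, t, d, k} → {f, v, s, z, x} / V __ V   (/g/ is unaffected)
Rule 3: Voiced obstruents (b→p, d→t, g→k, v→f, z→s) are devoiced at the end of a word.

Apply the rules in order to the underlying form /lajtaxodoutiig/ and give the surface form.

Rule 1 (high vowel syncope): no segment meets the environment; /lajtaxodoutiig/ is unchanged.
Rule 2 (intervocalic spirantization): /d/ is a stop between vowels /o/ and /o/, so it spirantizes to the fricative [z]. /t/ is a stop between vowels /u/ and /i/, so it spirantizes to the fricative [s]. /lajtaxodoutiig/ → lajtaxozousiig.
Rule 3 (final devoicing): /g/ is a voiced obstruent in word-final position, so it devoices to [k]. /lajtaxozousiig/ → lajtaxozousiik.

lajtaxozousiik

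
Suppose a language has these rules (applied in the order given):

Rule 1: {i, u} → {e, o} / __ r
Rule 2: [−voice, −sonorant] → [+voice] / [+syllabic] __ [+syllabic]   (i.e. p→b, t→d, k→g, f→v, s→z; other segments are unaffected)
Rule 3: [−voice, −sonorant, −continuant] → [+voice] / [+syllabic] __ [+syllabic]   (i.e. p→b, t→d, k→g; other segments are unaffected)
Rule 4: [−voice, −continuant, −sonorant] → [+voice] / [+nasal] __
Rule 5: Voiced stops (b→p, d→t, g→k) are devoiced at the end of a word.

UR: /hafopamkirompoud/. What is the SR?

Rule 1 (pre-rhotic lowering): /i/ is a high vowel immediately before /r/, so it lowers to [e]. /hafopamkirompoud/ → hafopamkerompoud.
Rule 2 (intervocalic voicing): /f/ is a voiceless obstruent between vowels /a/ and /o/, so it voices to [v]. /p/ is a voiceless obstruent between vowels /o/ and /a/, so it voices to [b]. /hafopamkerompoud/ → havobamkerompoud.
Rule 3 (intervocalic voicing): no segment meets the environment; /havobamkerompoud/ is unchanged.
Rule 4 (post-nasal voicing): /k/ is a voiceless stop immediately after the nasal /m/, so it voices to [g]. /p/ is a voiceless stop immediately after the nasal /m/, so it voices to [b]. /havobamkerompoud/ → havobamgeromboud.
Rule 5 (final devoicing): /d/ is a voiced stop in word-final position, so it devoices to [t]. /havobamgeromboud/ → havobamgerombout.

havobamgerombout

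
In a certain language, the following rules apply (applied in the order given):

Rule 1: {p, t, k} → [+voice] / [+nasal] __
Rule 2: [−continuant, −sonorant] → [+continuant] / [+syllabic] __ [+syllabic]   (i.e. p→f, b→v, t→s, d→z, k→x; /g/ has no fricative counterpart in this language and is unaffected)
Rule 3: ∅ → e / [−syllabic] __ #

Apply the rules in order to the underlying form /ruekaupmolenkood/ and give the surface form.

Rule 1 (post-nasal voicing): /k/ is a voiceless stop immediately after the nasal /n/, so it voices to [g]. /ruekaupmolenkood/ → ruekaupmolengood.
Rule 2 (intervocalic spirantization): /k/ is a stop between vowels /e/ and /a/, so it spirantizes to the fricative [x]. /ruekaupmolengood/ → ruexaupmolengood.
Rule 3 (final e-epenthesis): the form ends in the consonant /d/, so [e] is inserted word-finally. /ruexaupmolengood/ → ruexaupmolengoode.

ruexaupmolengoode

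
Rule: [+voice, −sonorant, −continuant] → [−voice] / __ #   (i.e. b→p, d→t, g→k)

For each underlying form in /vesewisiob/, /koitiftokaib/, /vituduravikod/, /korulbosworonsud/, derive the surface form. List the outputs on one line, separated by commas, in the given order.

/vesewisiob/: /b/ is a voiced stop in word-final position, so it devoices to [p]. → [vesewisiop].
/koitiftokaib/: /b/ is a voiced stop in word-final position, so it devoices to [p]. → [koitiftokaip].
/vituduravikod/: /d/ is a voiced stop in word-final position, so it devoices to [t]. → [vituduravikot].
/korulbosworonsud/: /d/ is a voiced stop in word-final position, so it devoices to [t]. → [korulbosworonsut].

vesewisiop, koitiftokaip, vituduravikot, korulbosworonsut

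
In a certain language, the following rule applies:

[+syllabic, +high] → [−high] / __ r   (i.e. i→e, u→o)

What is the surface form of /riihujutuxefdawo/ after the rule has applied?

No segment of /riihujutuxefdawo/ meets the structural description of the rule, so the form surfaces unchanged.

riihujutuxefdawo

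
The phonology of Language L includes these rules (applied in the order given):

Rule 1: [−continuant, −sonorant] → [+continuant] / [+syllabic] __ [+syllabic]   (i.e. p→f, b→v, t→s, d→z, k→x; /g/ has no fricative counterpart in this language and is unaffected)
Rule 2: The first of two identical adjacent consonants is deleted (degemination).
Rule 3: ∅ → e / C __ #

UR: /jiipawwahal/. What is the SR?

jiifawahale

Rule 1 (intervocalic spirantization): /p/ is a stop between vowels /i/ and /a/, so it spirantizes to the fricative [f]. /jiipawwahal/ → jiifawwahal.
Rule 2 (degemination): /ww/ is a geminate; the first /w/ deletes. /jiifawwahal/ → jiifawahal.
Rule 3 (final e-epenthesis): the form ends in the consonant /l/, so [e] is inserted word-finally. /jiifawahal/ → jiifawahale.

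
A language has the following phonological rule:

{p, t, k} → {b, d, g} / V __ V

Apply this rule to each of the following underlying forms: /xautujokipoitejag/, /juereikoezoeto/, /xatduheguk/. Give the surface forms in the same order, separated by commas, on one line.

xaudujogiboidejag, juereigoezoedo, xatduheguk

/xautujokipoitejag/: /t/ is a voiceless stop between vowels /u/ and /u/, so it voices to [d]. /k/ is a voiceless stop between vowels /o/ and /i/, so it voices to [g]. /p/ is a voiceless stop between vowels /i/ and /o/, so it voices to [b]. /t/ is a voiceless stop between vowels /i/ and /e/, so it voices to [d]. → [xaudujogiboidejag].
/juereikoezoeto/: /k/ is a voiceless stop between vowels /i/ and /o/, so it voices to [g]. /t/ is a voiceless stop between vowels /e/ and /o/, so it voices to [d]. → [juereigoezoedo].
/xatduheguk/: the rule's environment is not met; surfaces unchanged as [xatduheguk].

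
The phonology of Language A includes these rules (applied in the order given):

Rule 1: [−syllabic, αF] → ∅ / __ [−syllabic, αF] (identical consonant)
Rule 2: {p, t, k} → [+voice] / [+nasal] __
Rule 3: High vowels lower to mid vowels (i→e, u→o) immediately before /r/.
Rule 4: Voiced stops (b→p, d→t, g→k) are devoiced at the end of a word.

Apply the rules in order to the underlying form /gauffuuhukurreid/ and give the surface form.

gaufuuhukoreit

Rule 1 (degemination): /ff/ is a geminate; the first /f/ deletes. /rr/ is a geminate; the first /r/ deletes. /gauffuuhukurreid/ → gaufuuhukureid.
Rule 2 (post-nasal voicing): no segment meets the environment; /gaufuuhukureid/ is unchanged.
Rule 3 (pre-rhotic lowering): /u/ is a high vowel immediately before /r/, so it lowers to [o]. /gaufuuhukureid/ → gaufuuhukoreid.
Rule 4 (final devoicing): /d/ is a voiced stop in word-final position, so it devoices to [t]. /gaufuuhukoreid/ → gaufuuhukoreit.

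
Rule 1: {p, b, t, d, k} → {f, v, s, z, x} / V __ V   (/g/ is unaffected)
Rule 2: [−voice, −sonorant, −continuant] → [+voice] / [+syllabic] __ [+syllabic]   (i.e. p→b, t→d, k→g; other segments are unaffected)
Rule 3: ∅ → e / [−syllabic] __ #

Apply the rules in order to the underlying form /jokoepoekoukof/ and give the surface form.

Rule 1 (intervocalic spirantization): /k/ is a stop between vowels /o/ and /o/, so it spirantizes to the fricative [x]. /p/ is a stop between vowels /e/ and /o/, so it spirantizes to the fricative [f]. /k/ is a stop between vowels /e/ and /o/, so it spirantizes to the fricative [x]. /k/ is a stop between vowels /u/ and /o/, so it spirantizes to the fricative [x]. /jokoepoekoukof/ → joxoefoexouxof.
Rule 2 (intervocalic voicing): no segment meets the environment; /joxoefoexouxof/ is unchanged.
Rule 3 (final e-epenthesis): the form ends in the consonant /f/, so [e] is inserted word-finally. /joxoefoexouxof/ → joxoefoexouxofe.

joxoefoexouxofe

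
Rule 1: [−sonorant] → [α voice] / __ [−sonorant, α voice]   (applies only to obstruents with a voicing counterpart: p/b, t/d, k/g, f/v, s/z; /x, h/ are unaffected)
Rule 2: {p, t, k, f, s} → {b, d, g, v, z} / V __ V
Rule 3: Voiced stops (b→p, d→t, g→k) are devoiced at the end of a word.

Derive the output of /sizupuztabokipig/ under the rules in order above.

sizubustabogibik

Rule 1 (regressive voicing assimilation): /z/ precedes the voiceless obstruent /t/, so it devoices to [s] by assimilation. /sizupuztabokipig/ → sizupustabokipig.
Rule 2 (intervocalic voicing): /p/ is a voiceless obstruent between vowels /u/ and /u/, so it voices to [b]. /k/ is a voiceless obstruent between vowels /o/ and /i/, so it voices to [g]. /p/ is a voiceless obstruent between vowels /i/ and /i/, so it voices to [b]. /sizupustabokipig/ → sizubustabogibig.
Rule 3 (final devoicing): /g/ is a voiced stop in word-final position, so it devoices to [k]. /sizubustabogibig/ → sizubustabogibik.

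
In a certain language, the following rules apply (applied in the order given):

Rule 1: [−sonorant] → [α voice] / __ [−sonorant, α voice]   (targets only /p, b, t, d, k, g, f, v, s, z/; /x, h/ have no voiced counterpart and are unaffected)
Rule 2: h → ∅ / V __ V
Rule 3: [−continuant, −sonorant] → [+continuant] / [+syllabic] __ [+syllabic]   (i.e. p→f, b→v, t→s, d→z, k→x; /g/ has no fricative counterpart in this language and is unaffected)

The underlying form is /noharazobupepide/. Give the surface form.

Rule 1 (regressive voicing assimilation): no segment meets the environment; /noharazobupepide/ is unchanged.
Rule 2 (intervocalic h-deletion): /h/ occurs between vowels /o/ and /a/, so it deletes. /noharazobupepide/ → noarazobupepide.
Rule 3 (intervocalic spirantization): /b/ is a stop between vowels /o/ and /u/, so it spirantizes to the fricative [v]. /p/ is a stop between vowels /u/ and /e/, so it spirantizes to the fricative [f]. /p/ is a stop between vowels /e/ and /i/, so it spirantizes to the fricative [f]. /d/ is a stop between vowels /i/ and /e/, so it spirantizes to the fricative [z]. /noarazobupepide/ → noarazovufefize.

noarazovufefize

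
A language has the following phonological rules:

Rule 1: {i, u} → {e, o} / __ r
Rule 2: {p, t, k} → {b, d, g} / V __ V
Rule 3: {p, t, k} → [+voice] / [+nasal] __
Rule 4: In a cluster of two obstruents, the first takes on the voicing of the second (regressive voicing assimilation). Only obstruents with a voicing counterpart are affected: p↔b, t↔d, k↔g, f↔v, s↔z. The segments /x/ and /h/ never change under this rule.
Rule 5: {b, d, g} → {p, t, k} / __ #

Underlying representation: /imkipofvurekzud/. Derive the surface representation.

imgibovvoregzut

Rule 1 (pre-rhotic lowering): /u/ is a high vowel immediately before /r/, so it lowers to [o]. /imkipofvurekzud/ → imkipofvorekzud.
Rule 2 (intervocalic voicing): /p/ is a voiceless stop between vowels /i/ and /o/, so it voices to [b]. /imkipofvorekzud/ → imkibofvorekzud.
Rule 3 (post-nasal voicing): /k/ is a voiceless stop immediately after the nasal /m/, so it voices to [g]. /imkibofvorekzud/ → imgibofvorekzud.
Rule 4 (regressive voicing assimilation): /f/ precedes the voiced obstruent /v/, so it voices to [v] by assimilation. /k/ precedes the voiced obstruent /z/, so it voices to [g] by assimilation. /imgibofvorekzud/ → imgibovvoregzud.
Rule 5 (final devoicing): /d/ is a voiced stop in word-final position, so it devoices to [t]. /imgibovvoregzud/ → imgibovvoregzut.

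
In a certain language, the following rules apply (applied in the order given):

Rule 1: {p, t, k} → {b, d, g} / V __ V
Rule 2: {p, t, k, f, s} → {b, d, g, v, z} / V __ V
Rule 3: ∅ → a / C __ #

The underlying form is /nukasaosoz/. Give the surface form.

Rule 1 (intervocalic voicing): /k/ is a voiceless stop between vowels /u/ and /a/, so it voices to [g]. /nukasaosoz/ → nugasaosoz.
Rule 2 (intervocalic voicing): /s/ is a voiceless obstruent between vowels /a/ and /a/, so it voices to [z]. /s/ is a voiceless obstruent between vowels /o/ and /o/, so it voices to [z]. /nugasaosoz/ → nugazaozoz.
Rule 3 (final a-epenthesis): the form ends in the consonant /z/, so [a] is inserted word-finally. /nugazaozoz/ → nugazaozoza.

nugazaozoza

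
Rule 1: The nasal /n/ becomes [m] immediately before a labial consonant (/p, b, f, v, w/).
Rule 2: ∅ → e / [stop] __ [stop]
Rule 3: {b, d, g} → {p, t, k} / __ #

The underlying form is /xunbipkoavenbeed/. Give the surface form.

xumbipekoavembeet

Rule 1 (nasal place assimilation): /n/ precedes the labial consonant /b/, so it assimilates in place to [m]. /n/ precedes the labial consonant /b/, so it assimilates in place to [m]. /xunbipkoavenbeed/ → xumbipkoavembeed.
Rule 2 (stop-cluster e-epenthesis): /p/ and /k/ form a stop–stop cluster, so [e] is inserted between them. /xumbipkoavembeed/ → xumbipekoavembeed.
Rule 3 (final devoicing): /d/ is a voiced stop in word-final position, so it devoices to [t]. /xumbipekoavembeed/ → xumbipekoavembeet.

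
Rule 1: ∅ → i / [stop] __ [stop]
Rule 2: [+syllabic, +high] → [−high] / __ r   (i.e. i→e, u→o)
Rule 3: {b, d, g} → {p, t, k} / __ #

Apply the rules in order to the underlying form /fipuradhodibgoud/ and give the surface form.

Rule 1 (stop-cluster i-epenthesis): /b/ and /g/ form a stop–stop cluster, so [i] is inserted between them. /fipuradhodibgoud/ → fipuradhodibigoud.
Rule 2 (pre-rhotic lowering): /u/ is a high vowel immediately before /r/, so it lowers to [o]. /fipuradhodibigoud/ → fiporadhodibigoud.
Rule 3 (final devoicing): /d/ is a voiced stop in word-final position, so it devoices to [t]. /fiporadhodibigoud/ → fiporadhodibigout.

fiporadhodibigout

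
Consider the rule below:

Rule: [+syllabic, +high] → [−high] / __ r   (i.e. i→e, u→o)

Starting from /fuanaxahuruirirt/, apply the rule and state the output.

fuanaxahoruerert

/u/ is a high vowel immediately before /r/, so it lowers to [o].
/i/ is a high vowel immediately before /r/, so it lowers to [e].
/i/ is a high vowel immediately before /r/, so it lowers to [e].
The other instances of /u/ do not occur in the required environment and remain unchanged.
Surface form: [fuanaxahoruerert].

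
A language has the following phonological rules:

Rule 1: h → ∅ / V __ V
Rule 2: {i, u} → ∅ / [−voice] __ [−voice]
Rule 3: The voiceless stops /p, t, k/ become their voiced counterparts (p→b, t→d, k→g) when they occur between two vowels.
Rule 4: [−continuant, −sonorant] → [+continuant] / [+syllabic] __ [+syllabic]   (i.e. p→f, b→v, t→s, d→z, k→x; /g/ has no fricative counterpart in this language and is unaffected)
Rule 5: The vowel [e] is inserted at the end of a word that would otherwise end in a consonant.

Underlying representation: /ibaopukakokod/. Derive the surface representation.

Rule 1 (intervocalic h-deletion): no segment meets the environment; /ibaopukakokod/ is unchanged.
Rule 2 (high vowel syncope): /u/ is a high vowel flanked by voiceless consonants /p/ and /k/, so it deletes. /ibaopukakokod/ → ibaopkakokod.
Rule 3 (intervocalic voicing): /k/ is a voiceless stop between vowels /a/ and /o/, so it voices to [g]. /k/ is a voiceless stop between vowels /o/ and /o/, so it voices to [g]. /ibaopkakokod/ → ibaopkagogod.
Rule 4 (intervocalic spirantization): /b/ is a stop between vowels /i/ and /a/, so it spirantizes to the fricative [v]. /ibaopkagogod/ → ivaopkagogod.
Rule 5 (final e-epenthesis): the form ends in the consonant /d/, so [e] is inserted word-finally. /ivaopkagogod/ → ivaopkagogode.

ivaopkagogode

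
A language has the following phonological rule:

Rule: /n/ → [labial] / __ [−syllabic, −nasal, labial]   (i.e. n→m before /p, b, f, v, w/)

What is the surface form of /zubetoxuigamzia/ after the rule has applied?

No segment of /zubetoxuigamzia/ meets the structural description of the rule, so the form surfaces unchanged.

zubetoxuigamzia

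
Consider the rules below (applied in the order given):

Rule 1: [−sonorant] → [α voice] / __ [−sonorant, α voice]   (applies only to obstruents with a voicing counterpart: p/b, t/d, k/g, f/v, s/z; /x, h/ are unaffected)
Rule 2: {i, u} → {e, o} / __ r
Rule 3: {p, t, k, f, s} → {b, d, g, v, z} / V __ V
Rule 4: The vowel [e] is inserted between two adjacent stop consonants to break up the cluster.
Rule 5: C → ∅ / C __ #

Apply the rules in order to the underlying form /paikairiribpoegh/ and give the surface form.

paigaereripepoek

Rule 1 (regressive voicing assimilation): /b/ precedes the voiceless obstruent /p/, so it devoices to [p] by assimilation. /g/ precedes the voiceless obstruent /h/, so it devoices to [k] by assimilation. /paikairiribpoegh/ → paikairirippoekh.
Rule 2 (pre-rhotic lowering): /i/ is a high vowel immediately before /r/, so it lowers to [e]. /i/ is a high vowel immediately before /r/, so it lowers to [e]. /paikairirippoekh/ → paikaererippoekh.
Rule 3 (intervocalic voicing): /k/ is a voiceless obstruent between vowels /i/ and /a/, so it voices to [g]. /paikaererippoekh/ → paigaererippoekh.
Rule 4 (stop-cluster e-epenthesis): /p/ and /p/ form a stop–stop cluster, so [e] is inserted between them. /paigaererippoekh/ → paigaereripepoekh.
Rule 5 (final cluster simplification): /h/ is the second consonant of a word-final cluster /kh/, so it deletes. /paigaereripepoekh/ → paigaereripepoek.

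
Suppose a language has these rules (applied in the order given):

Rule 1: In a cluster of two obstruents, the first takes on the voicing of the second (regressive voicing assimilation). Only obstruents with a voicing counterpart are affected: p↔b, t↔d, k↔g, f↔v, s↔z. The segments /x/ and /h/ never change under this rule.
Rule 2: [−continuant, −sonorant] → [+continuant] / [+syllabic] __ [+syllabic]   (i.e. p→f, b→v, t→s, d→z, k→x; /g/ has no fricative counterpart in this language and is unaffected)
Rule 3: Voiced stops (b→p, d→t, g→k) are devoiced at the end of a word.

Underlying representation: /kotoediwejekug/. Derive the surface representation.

kosoeziwejexuk

Rule 1 (regressive voicing assimilation): no segment meets the environment; /kotoediwejekug/ is unchanged.
Rule 2 (intervocalic spirantization): /t/ is a stop between vowels /o/ and /o/, so it spirantizes to the fricative [s]. /d/ is a stop between vowels /e/ and /i/, so it spirantizes to the fricative [z]. /k/ is a stop between vowels /e/ and /u/, so it spirantizes to the fricative [x]. /kotoediwejekug/ → kosoeziwejexug.
Rule 3 (final devoicing): /g/ is a voiced stop in word-final position, so it devoices to [k]. /kosoeziwejexug/ → kosoeziwejexuk.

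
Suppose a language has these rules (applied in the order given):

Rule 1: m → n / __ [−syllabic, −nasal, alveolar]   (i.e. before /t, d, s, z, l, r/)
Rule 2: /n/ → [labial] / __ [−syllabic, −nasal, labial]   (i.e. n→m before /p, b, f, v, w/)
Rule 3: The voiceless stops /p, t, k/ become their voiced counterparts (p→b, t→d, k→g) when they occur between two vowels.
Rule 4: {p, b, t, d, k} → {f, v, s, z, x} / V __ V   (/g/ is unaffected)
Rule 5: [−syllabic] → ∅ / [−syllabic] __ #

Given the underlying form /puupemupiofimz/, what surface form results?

Rule 1 (nasal place assimilation): /m/ precedes the alveolar consonant /z/, so it assimilates in place to [n]. /puupemupiofimz/ → puupemupiofinz.
Rule 2 (nasal place assimilation): no segment meets the environment; /puupemupiofinz/ is unchanged.
Rule 3 (intervocalic voicing): /p/ is a voiceless stop between vowels /u/ and /e/, so it voices to [b]. /p/ is a voiceless stop between vowels /u/ and /i/, so it voices to [b]. /puupemupiofinz/ → puubemubiofinz.
Rule 4 (intervocalic spirantization): /b/ is a stop between vowels /u/ and /e/, so it spirantizes to the fricative [v]. /b/ is a stop between vowels /u/ and /i/, so it spirantizes to the fricative [v]. /puubemubiofinz/ → puuvemuviofinz.
Rule 5 (final cluster simplification): /z/ is the second consonant of a word-final cluster /nz/, so it deletes. /puuvemuviofinz/ → puuvemuviofin.

puuvemuviofin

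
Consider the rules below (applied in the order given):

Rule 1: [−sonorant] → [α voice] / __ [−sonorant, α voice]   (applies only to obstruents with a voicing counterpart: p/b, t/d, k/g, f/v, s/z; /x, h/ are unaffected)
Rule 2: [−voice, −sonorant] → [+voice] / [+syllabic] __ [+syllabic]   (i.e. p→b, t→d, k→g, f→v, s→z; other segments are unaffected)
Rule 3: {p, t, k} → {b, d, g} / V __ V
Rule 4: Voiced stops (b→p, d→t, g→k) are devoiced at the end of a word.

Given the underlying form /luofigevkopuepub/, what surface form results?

Rule 1 (regressive voicing assimilation): /v/ precedes the voiceless obstruent /k/, so it devoices to [f] by assimilation. /luofigevkopuepub/ → luofigefkopuepub.
Rule 2 (intervocalic voicing): /f/ is a voiceless obstruent between vowels /o/ and /i/, so it voices to [v]. /p/ is a voiceless obstruent between vowels /o/ and /u/, so it voices to [b]. /p/ is a voiceless obstruent between vowels /e/ and /u/, so it voices to [b]. /luofigefkopuepub/ → luovigefkobuebub.
Rule 3 (intervocalic voicing): no segment meets the environment; /luovigefkobuebub/ is unchanged.
Rule 4 (final devoicing): /b/ is a voiced stop in word-final position, so it devoices to [p]. /luovigefkobuebub/ → luovigefkobuebup.

luovigefkobuebup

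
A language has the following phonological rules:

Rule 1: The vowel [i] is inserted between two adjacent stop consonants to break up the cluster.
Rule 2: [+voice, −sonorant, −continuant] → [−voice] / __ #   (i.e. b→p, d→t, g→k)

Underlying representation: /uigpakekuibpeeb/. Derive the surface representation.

Rule 1 (stop-cluster i-epenthesis): /g/ and /p/ form a stop–stop cluster, so [i] is inserted between them. /b/ and /p/ form a stop–stop cluster, so [i] is inserted between them. /uigpakekuibpeeb/ → uigipakekuibipeeb.
Rule 2 (final devoicing): /b/ is a voiced stop in word-final position, so it devoices to [p]. /uigipakekuibipeeb/ → uigipakekuibipeep.

uigipakekuibipeep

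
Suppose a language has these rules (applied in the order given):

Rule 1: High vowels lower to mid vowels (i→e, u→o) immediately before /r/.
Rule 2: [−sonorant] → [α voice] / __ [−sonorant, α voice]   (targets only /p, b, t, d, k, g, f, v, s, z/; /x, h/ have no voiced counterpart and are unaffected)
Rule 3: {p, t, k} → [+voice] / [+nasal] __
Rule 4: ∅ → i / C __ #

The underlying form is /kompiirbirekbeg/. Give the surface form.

kombierberegbegi

Rule 1 (pre-rhotic lowering): /i/ is a high vowel immediately before /r/, so it lowers to [e]. /i/ is a high vowel immediately before /r/, so it lowers to [e]. /kompiirbirekbeg/ → kompierberekbeg.
Rule 2 (regressive voicing assimilation): /k/ precedes the voiced obstruent /b/, so it voices to [g] by assimilation. /kompierberekbeg/ → kompierberegbeg.
Rule 3 (post-nasal voicing): /p/ is a voiceless stop immediately after the nasal /m/, so it voices to [b]. /kompierberegbeg/ → kombierberegbeg.
Rule 4 (final i-epenthesis): the form ends in the consonant /g/, so [i] is inserted word-finally. /kombierberegbeg/ → kombierberegbegi.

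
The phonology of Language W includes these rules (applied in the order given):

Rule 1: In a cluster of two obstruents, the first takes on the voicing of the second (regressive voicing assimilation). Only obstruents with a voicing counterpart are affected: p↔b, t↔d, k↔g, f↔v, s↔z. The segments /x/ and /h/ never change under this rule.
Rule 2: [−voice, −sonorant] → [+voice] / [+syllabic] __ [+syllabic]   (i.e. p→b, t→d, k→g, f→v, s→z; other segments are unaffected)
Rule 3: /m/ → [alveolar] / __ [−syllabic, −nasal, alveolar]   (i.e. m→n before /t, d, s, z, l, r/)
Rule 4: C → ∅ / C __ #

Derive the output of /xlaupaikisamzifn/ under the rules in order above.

Rule 1 (regressive voicing assimilation): no segment meets the environment; /xlaupaikisamzifn/ is unchanged.
Rule 2 (intervocalic voicing): /p/ is a voiceless obstruent between vowels /u/ and /a/, so it voices to [b]. /k/ is a voiceless obstruent between vowels /i/ and /i/, so it voices to [g]. /s/ is a voiceless obstruent between vowels /i/ and /a/, so it voices to [z]. /xlaupaikisamzifn/ → xlaubaigizamzifn.
Rule 3 (nasal place assimilation): /m/ precedes the alveolar consonant /z/, so it assimilates in place to [n]. /xlaubaigizamzifn/ → xlaubaigizanzifn.
Rule 4 (final cluster simplification): /n/ is the second consonant of a word-final cluster /fn/, so it deletes. /xlaubaigizanzifn/ → xlaubaigizanzif.

xlaubaigizanzif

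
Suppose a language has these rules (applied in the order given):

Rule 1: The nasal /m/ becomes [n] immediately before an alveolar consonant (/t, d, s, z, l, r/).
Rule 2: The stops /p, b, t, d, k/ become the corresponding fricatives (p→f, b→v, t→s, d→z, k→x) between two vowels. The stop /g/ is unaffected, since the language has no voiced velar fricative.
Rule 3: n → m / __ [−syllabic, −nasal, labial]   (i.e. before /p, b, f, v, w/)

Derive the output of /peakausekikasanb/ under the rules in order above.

Rule 1 (nasal place assimilation): no segment meets the environment; /peakausekikasanb/ is unchanged.
Rule 2 (intervocalic spirantization): /k/ is a stop between vowels /a/ and /a/, so it spirantizes to the fricative [x]. /k/ is a stop between vowels /e/ and /i/, so it spirantizes to the fricative [x]. /k/ is a stop between vowels /i/ and /a/, so it spirantizes to the fricative [x]. /peakausekikasanb/ → peaxausexixasanb.
Rule 3 (nasal place assimilation): /n/ precedes the labial consonant /b/, so it assimilates in place to [m]. /peaxausexixasanb/ → peaxausexixasamb.

peaxausexixasamb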